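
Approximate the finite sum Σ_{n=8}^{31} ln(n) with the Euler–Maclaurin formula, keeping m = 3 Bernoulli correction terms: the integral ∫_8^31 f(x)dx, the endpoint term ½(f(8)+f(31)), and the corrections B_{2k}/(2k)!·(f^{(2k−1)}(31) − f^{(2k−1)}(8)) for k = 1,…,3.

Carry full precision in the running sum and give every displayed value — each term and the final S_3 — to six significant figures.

S_3 ≈ 69.5671

The integral term ∫_8^31 ln(x) dx = 66.8181.
Boundary: ½(f(8) + f(31)) = ½(2.07944 + 3.43399) = 2.75671.
So far: 69.5748.
k=1: B_{2}/(2)! × [f^{(1)}(31) − f^{(1)}(8)] = 1/12 × (0.0322581 − 0.125000) = -0.00772849.
After k=1: 69.5671.
k=2: B_{4}/(4)! × [f^{(3)}(31) − f^{(3)}(8)] = −1/720 × (6.71344e-05 − 0.00390625) = 5.33211e-06.
After k=2: 69.5671.
k=3: B_{6}/(6)! × [f^{(5)}(31) − f^{(5)}(8)] = 1/30240 × (8.38306e-07 − 0.000732422) = -2.41926e-08.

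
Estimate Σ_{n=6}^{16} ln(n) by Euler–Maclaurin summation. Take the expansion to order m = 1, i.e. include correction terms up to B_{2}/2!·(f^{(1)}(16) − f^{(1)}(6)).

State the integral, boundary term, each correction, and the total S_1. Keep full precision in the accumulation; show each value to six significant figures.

S_1 ≈ 25.8844

Integral: ∫_6^16 ln(x) dx = 23.6109.
Boundary: ½(f(6) + f(16)) = ½(1.79176 + 2.77259) = 2.28217.
Running total after boundary: 25.8930.
Order-1 term: 1/12 · (0.0625000 − 0.166667) = -0.00868056.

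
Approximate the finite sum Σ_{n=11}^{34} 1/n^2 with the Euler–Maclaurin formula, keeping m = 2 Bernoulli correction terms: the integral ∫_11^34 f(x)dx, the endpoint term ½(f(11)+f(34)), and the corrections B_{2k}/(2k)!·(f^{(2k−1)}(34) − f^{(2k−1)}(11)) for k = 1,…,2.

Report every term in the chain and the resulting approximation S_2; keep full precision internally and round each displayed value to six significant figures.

The integral term ∫_11^34 1/x^2 dx = 0.0614973.
Endpoint term: (f(11) + f(34))/2 = (0.00826446 + 0.000865052)/2 = 0.00456476.
Integral + boundary = 0.0660621.
Correction k=1: B_{2}/2! · (f^{(1)}(34) − f^{(1)}(11)) = 1/12 · (-5.08854e-05 − (-0.00150263)) = 0.000120979.
After k=1: 0.0661831.
Correction k=2: B_{4}/4! · (f^{(3)}(34) − f^{(3)}(11)) = −1/720 · (-5.28222e-07 − (-0.000149021)) = -2.06240e-07.

S_2 ≈ 0.0661829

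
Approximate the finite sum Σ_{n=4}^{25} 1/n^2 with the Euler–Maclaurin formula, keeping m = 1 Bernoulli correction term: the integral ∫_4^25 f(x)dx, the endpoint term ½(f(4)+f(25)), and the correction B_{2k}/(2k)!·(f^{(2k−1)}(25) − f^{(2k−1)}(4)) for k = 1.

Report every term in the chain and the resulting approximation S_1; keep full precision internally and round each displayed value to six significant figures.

∫_4^25 1/x^2 dx evaluates to 0.210000.
Endpoint term: (f(4) + f(25))/2 = (0.0625000 + 0.00160000)/2 = 0.0320500.
Running total after boundary: 0.242050.
Order-1 term: 1/12 · (-0.000128000 − (-0.0312500)) = 0.00259350.

S_1 ≈ 0.244644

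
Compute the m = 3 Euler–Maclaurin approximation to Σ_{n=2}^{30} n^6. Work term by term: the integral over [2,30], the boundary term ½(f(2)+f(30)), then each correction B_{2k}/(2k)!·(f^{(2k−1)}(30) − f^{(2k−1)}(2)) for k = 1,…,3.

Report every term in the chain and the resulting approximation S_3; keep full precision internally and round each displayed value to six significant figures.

S_3 ≈ 3.50093e+09

Integral: ∫_2^30 x^6 dx = 3.12429e+09.
Boundary: ½(f(2) + f(30)) = ½(64.0000 + 7.29000e+08) = 3.64500e+08.
Running total after boundary: 3.48879e+09.
k=1: B_{2}/(2)! × [f^{(1)}(30) − f^{(1)}(2)] = 1/12 × (1.45800e+08 − 192.000) = 1.21500e+07.
After k=1: 3.50094e+09.
k=2: B_{4}/(4)! × [f^{(3)}(30) − f^{(3)}(2)] = −1/720 × (3.24000e+06 − 960.000) = -4498.67.
After k=2: 3.50093e+09.
k=3: B_{6}/(6)! × [f^{(5)}(30) − f^{(5)}(2)] = 1/30240 × (21600.0 − 1440.00) = 0.666667.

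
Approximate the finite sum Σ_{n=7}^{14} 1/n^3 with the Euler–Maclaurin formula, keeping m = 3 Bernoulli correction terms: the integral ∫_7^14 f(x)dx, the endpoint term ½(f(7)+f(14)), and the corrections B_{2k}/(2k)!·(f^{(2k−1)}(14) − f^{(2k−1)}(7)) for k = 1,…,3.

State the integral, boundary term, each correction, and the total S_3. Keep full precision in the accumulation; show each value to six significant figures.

Integral: ∫_7^14 1/x^3 dx = 0.00765306.
Boundary: ½(f(7) + f(14)) = ½(0.00291545 + 0.000364431) = 0.00163994.
Integral + boundary = 0.00929300.
Order-1 term: 1/12 · (-7.80925e-05 − (-0.00124948)) = 9.76156e-05.
Running total after k=1: 0.00939062.
Order-2 term: −1/720 · (-7.96862e-06 − (-0.000509992)) = -6.97254e-07.
Running total after k=2: 0.00938992.
Order-3 term: 1/30240 · (-1.70756e-06 − (-0.000437136)) = 1.43991e-08.

S_3 ≈ 0.00938994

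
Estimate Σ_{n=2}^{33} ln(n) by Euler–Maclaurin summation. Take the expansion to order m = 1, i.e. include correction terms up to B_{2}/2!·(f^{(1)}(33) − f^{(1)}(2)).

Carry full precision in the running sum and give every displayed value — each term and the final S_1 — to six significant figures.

The integral term ∫_2^33 ln(x) dx = 82.9985.
½[f(2) + f(33)] = ½[0.693147 + 3.49651] = 2.09483.
Integral + boundary = 85.0933.
Correction k=1: B_{2}/2! · (f^{(1)}(33) − f^{(1)}(2)) = 1/12 · (0.0303030 − 0.500000) = -0.0391414.

S_1 ≈ 85.0541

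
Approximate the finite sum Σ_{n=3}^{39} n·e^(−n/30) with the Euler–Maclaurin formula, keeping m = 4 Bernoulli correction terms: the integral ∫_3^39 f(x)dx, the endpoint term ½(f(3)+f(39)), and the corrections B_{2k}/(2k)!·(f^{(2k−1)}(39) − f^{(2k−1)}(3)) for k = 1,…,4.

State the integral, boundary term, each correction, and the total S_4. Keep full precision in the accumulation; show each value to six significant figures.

∫_3^39 x·e^(−x/30) dx evaluates to 331.648.
½[f(3) + f(39)] = ½[2.71451 + 10.6287] = 6.67163.
Integral + boundary = 338.320.
Correction k=1: B_{2}/2! · (f^{(1)}(39) − f^{(1)}(3)) = 1/12 · (-0.0817595 − 0.814354) = -0.0746761.
Running total after k=1: 338.245.
Correction k=2: B_{4}/4! · (f^{(3)}(39) − f^{(3)}(3)) = −1/720 · (0.000514782 − 0.00291559) = 3.33445e-06.
Running total after k=2: 338.245.
Correction k=3: B_{6}/6! · (f^{(5)}(39) − f^{(5)}(3)) = 1/30240 · (1.24490e-06 − 5.47371e-06) = -1.39842e-10.
Running total after k=3: 338.245.
Correction k=4: B_{8}/8! · (f^{(7)}(39) − f^{(7)}(3)) = −1/1209600 · (2.13091e-09 − 8.56430e-09) = 5.31862e-15.

S_4 ≈ 338.245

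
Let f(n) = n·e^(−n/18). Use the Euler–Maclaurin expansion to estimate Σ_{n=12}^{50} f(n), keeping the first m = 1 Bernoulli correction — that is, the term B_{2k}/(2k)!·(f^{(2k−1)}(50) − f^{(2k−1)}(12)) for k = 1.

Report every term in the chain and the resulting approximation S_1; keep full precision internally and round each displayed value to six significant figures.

S_1 ≈ 205.753

Integral: ∫_12^50 x·e^(−x/18) dx = 201.141.
Boundary: ½(f(12) + f(50)) = ½(6.16101 + 3.10883) = 4.63492.
Integral + boundary = 205.776.
k=1: B_{2}/(2)! × [f^{(1)}(50) − f^{(1)}(12)] = 1/12 × (-0.110536 − 0.171139) = -0.0234729.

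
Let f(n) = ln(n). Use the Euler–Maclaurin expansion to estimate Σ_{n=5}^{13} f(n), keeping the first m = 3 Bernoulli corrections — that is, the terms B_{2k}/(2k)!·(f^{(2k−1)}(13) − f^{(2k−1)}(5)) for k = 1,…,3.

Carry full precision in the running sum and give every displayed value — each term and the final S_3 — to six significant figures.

The integral term ∫_5^13 ln(x) dx = 17.2972.
Boundary: ½(f(5) + f(13)) = ½(1.60944 + 2.56495) = 2.08719.
So far: 19.3843.
Correction k=1: B_{2}/2! · (f^{(1)}(13) − f^{(1)}(5)) = 1/12 · (0.0769231 − 0.200000) = -0.0102564.
Running total after k=1: 19.3741.
Correction k=2: B_{4}/4! · (f^{(3)}(13) − f^{(3)}(5)) = −1/720 · (0.000910332 − 0.0160000) = 2.09579e-05.
Running total after k=2: 19.3741.
Correction k=3: B_{6}/6! · (f^{(5)}(13) − f^{(5)}(5)) = 1/30240 · (6.46390e-05 − 0.00768000) = -2.51831e-07.

S_3 ≈ 19.3741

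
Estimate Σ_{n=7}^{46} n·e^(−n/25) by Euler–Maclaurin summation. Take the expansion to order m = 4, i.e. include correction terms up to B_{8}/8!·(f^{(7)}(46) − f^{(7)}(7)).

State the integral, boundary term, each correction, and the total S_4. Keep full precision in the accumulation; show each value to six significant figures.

The integral term ∫_7^46 x·e^(−x/25) dx = 322.726.
Boundary: ½(f(7) + f(46)) = ½(5.29049 + 7.30560) = 6.29804.
So far: 329.024.
k=1: B_{2}/(2)! × [f^{(1)}(46) − f^{(1)}(7)] = 1/12 × (-0.133407 − 0.544164) = -0.0564642.
Partial sum through k=1: 328.968.
k=2: B_{4}/(4)! × [f^{(3)}(46) − f^{(3)}(7)] = −1/720 × (0.000294765 − 0.00328917) = 4.15890e-06.
Partial sum through k=2: 328.968.
k=3: B_{6}/(6)! × [f^{(5)}(46) − f^{(5)}(7)] = 1/30240 × (1.28477e-06 − 9.13229e-06) = -2.59508e-10.
Partial sum through k=3: 328.968.
k=4: B_{8}/(8)! × [f^{(7)}(46) − f^{(7)}(7)] = −1/1209600 × (3.35666e-09 − 2.08030e-08) = 1.44233e-14.

S_4 ≈ 328.968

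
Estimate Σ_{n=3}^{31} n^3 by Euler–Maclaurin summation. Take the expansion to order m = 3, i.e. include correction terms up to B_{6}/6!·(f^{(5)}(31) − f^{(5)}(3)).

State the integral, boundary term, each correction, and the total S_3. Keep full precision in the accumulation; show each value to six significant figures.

S_3 ≈ 246007

∫_3^31 x^3 dx evaluates to 230860.
½[f(3) + f(31)] = ½[27.0000 + 29791.0] = 14909.0.
Running total after boundary: 245769.
k=1: B_{2}/(2)! × [f^{(1)}(31) − f^{(1)}(3)] = 1/12 × (2883.00 − 27.0000) = 238.000.
After k=1: 246007.
k=2: B_{4}/(4)! × [f^{(3)}(31) − f^{(3)}(3)] = −1/720 × (6.00000 − 6.00000) = 0.00000.
After k=2: 246007.
k=3: B_{6}/(6)! × [f^{(5)}(31) − f^{(5)}(3)] = 1/30240 × (0.00000 − 0.00000) = 0.00000.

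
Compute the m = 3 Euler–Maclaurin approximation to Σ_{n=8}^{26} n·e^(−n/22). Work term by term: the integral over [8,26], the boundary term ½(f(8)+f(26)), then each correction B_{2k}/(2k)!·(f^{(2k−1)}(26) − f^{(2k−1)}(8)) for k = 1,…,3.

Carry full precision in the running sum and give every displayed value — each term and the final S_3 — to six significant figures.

The integral term ∫_8^26 x·e^(−x/22) dx = 134.898.
½[f(8) + f(26)] = ½[5.56115 + 7.97473] = 6.76794.
So far: 141.666.
Correction k=1: B_{2}/2! · (f^{(1)}(26) − f^{(1)}(8)) = 1/12 · (-0.0557674 − 0.442364) = -0.0415110.
Partial sum through k=1: 141.625.
Correction k=2: B_{4}/4! · (f^{(3)}(26) − f^{(3)}(8)) = −1/720 · (0.00115222 − 0.00378647) = 3.65868e-06.
Partial sum through k=2: 141.625.
Correction k=3: B_{6}/6! · (f^{(5)}(26) − f^{(5)}(8)) = 1/30240 · (4.99930e-06 − 1.37582e-05) = -2.89646e-10.

S_3 ≈ 141.625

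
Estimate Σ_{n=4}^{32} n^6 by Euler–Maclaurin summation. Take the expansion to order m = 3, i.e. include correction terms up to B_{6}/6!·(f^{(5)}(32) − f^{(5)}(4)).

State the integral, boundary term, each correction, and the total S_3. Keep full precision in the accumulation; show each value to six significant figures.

∫_4^32 x^6 dx evaluates to 4.90853e+09.
½[f(4) + f(32)] = ½[4096.00 + 1.07374e+09] = 5.36873e+08.
So far: 5.44540e+09.
Correction k=1: B_{2}/2! · (f^{(1)}(32) − f^{(1)}(4)) = 1/12 · (2.01327e+08 − 6144.00) = 1.67767e+07.
Running total after k=1: 5.46218e+09.
Correction k=2: B_{4}/4! · (f^{(3)}(32) − f^{(3)}(4)) = −1/720 · (3.93216e+06 − 7680.00) = -5450.67.
Running total after k=2: 5.46218e+09.
Correction k=3: B_{6}/6! · (f^{(5)}(32) − f^{(5)}(4)) = 1/30240 · (23040.0 − 2880.00) = 0.666667.

S_3 ≈ 5.46218e+09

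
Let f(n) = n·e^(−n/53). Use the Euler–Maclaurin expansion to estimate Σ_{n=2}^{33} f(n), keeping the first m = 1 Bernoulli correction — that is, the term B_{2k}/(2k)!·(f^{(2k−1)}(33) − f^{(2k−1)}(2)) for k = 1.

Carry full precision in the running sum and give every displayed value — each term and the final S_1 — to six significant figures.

The integral term ∫_2^33 x·e^(−x/53) dx = 361.567.
Endpoint term: (f(2) + f(33))/2 = (1.92593 + 17.7053)/2 = 9.81564.
Running total after boundary: 371.383.
k=1: B_{2}/(2)! × [f^{(1)}(33) − f^{(1)}(2)] = 1/12 × (0.202462 − 0.926629) = -0.0603472.

S_1 ≈ 371.322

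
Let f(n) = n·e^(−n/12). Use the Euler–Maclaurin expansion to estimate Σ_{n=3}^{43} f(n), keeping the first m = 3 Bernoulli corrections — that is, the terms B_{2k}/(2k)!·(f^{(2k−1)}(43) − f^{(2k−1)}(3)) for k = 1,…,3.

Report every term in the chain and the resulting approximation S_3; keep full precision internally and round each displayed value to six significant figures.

∫_3^43 x·e^(−x/12) dx evaluates to 121.847.
Endpoint term: (f(3) + f(43))/2 = (2.33640 + 1.19467)/2 = 1.76553.
Running total after boundary: 123.613.
k=1: B_{2}/(2)! × [f^{(1)}(43) − f^{(1)}(3)] = 1/12 × (-0.0717726 − 0.584101) = -0.0546561.
Running total after k=1: 123.558.
k=2: B_{4}/(4)! × [f^{(3)}(43) − f^{(3)}(3)] = −1/720 × (-0.000112547 − 0.0148729) = 2.08132e-05.
Running total after k=2: 123.558.
k=3: B_{6}/(6)! × [f^{(5)}(43) − f^{(5)}(3)] = 1/30240 × (1.89811e-06 − 0.000178400) = -5.83670e-09.

S_3 ≈ 123.558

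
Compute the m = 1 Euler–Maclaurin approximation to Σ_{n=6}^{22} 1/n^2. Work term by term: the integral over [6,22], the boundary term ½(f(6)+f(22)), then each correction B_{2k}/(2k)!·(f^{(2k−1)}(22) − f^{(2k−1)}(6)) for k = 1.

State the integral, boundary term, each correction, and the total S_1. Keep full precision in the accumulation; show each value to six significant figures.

The integral term ∫_6^22 1/x^2 dx = 0.121212.
½[f(6) + f(22)] = ½[0.0277778 + 0.00206612] = 0.0149219.
So far: 0.136134.
Correction k=1: B_{2}/2! · (f^{(1)}(22) − f^{(1)}(6)) = 1/12 · (-0.000187829 − (-0.00925926)) = 0.000755953.

S_1 ≈ 0.136890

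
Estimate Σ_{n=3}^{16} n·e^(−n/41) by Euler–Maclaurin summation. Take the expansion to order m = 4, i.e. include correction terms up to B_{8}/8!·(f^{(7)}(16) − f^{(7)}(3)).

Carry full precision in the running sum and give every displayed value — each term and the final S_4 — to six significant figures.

∫_3^16 x·e^(−x/41) dx evaluates to 94.8176.
½[f(3) + f(16)] = ½[2.78833 + 10.8303] = 6.80930.
So far: 101.627.
Order-1 term: 1/12 · (0.412739 − 0.861434) = -0.0373913.
Partial sum through k=1: 101.589.
Order-2 term: −1/720 · (0.00105088 − 0.00161827) = 7.88053e-07.
Partial sum through k=2: 101.589.
Order-3 term: 1/30240 · (1.10424e-06 − 1.62052e-06) = -1.70729e-11.
Partial sum through k=3: 101.589.
Order-4 term: −1/1209600 · (9.41893e-10 − 1.35536e-09) = 3.41819e-16.

S_4 ≈ 101.589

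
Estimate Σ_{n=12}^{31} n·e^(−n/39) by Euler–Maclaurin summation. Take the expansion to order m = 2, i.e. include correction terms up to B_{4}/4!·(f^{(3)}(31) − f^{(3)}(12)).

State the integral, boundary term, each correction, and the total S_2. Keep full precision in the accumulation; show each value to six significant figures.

∫_12^31 x·e^(−x/39) dx evaluates to 229.222.
Endpoint term: (f(12) + f(31))/2 = (8.82170 + 14.0008)/2 = 11.4113.
Integral + boundary = 240.633.
k=1: B_{2}/(2)! × [f^{(1)}(31) − f^{(1)}(12)] = 1/12 × (0.0926439 − 0.508944) = -0.0346917.
Partial sum through k=1: 240.598.
k=2: B_{4}/(4)! × [f^{(3)}(31) − f^{(3)}(12)] = −1/720 × (0.000654781 − 0.00130127) = 8.97897e-07.

S_2 ≈ 240.598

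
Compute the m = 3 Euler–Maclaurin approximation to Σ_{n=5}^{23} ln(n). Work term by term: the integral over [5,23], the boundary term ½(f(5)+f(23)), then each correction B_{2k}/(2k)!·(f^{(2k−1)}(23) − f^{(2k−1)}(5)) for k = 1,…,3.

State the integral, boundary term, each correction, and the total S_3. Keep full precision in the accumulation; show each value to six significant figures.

Integral: ∫_5^23 ln(x) dx = 46.0692.
Endpoint term: (f(5) + f(23))/2 = (1.60944 + 3.13549)/2 = 2.37247.
So far: 48.4416.
Correction k=1: B_{2}/2! · (f^{(1)}(23) − f^{(1)}(5)) = 1/12 · (0.0434783 − 0.200000) = -0.0130435.
Partial sum through k=1: 48.4286.
Correction k=2: B_{4}/4! · (f^{(3)}(23) − f^{(3)}(5)) = −1/720 · (0.000164379 − 0.0160000) = 2.19939e-05.
Partial sum through k=2: 48.4286.
Correction k=3: B_{6}/6! · (f^{(5)}(23) − f^{(5)}(5)) = 1/30240 · (3.72883e-06 − 0.00768000) = -2.53845e-07.

S_3 ≈ 48.4286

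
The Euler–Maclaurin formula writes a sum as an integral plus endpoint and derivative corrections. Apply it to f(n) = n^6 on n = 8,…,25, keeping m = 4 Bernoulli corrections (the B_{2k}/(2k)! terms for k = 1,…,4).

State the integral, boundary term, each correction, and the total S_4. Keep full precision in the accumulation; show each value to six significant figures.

The integral term ∫_8^25 x^6 dx = 8.71631e+08.
½[f(8) + f(25)] = ½[262144 + 2.44141e+08] = 1.22201e+08.
Running total after boundary: 9.93833e+08.
k=1: B_{2}/(2)! × [f^{(1)}(25) − f^{(1)}(8)] = 1/12 × (5.85938e+07 − 196608) = 4.86643e+06.
After k=1: 9.98699e+08.
k=2: B_{4}/(4)! × [f^{(3)}(25) − f^{(3)}(8)] = −1/720 × (1.87500e+06 − 61440.0) = -2518.83.
After k=2: 9.98697e+08.
k=3: B_{6}/(6)! × [f^{(5)}(25) − f^{(5)}(8)] = 1/30240 × (18000.0 − 5760.00) = 0.404762.
After k=3: 9.98697e+08.
k=4: B_{8}/(8)! × [f^{(7)}(25) − f^{(7)}(8)] = −1/1209600 × (0.00000 − 0.00000) = 0.00000.

S_4 ≈ 9.98697e+08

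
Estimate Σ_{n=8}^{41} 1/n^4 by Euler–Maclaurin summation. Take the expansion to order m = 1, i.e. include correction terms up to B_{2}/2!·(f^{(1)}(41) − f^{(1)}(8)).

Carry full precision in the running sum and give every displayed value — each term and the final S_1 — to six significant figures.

∫_8^41 1/x^4 dx evaluates to 0.000646205.
Endpoint term: (f(8) + f(41))/2 = (0.000244141 + 3.53887e-07)/2 = 0.000122247.
Integral + boundary = 0.000768452.
Correction k=1: B_{2}/2! · (f^{(1)}(41) − f^{(1)}(8)) = 1/12 · (-3.45256e-08 − (-0.000122070)) = 1.01696e-05.

S_1 ≈ 0.000778622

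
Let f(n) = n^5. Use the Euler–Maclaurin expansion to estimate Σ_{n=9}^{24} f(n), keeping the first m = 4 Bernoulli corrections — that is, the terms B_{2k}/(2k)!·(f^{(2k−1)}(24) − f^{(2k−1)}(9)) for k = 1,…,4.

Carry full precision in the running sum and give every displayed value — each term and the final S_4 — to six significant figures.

∫_9^24 x^5 dx evaluates to 3.17619e+07.
½[f(9) + f(24)] = ½[59049.0 + 7.96262e+06] = 4.01084e+06.
Integral + boundary = 3.57728e+07.
Correction k=1: B_{2}/2! · (f^{(1)}(24) − f^{(1)}(9)) = 1/12 · (1.65888e+06 − 32805.0) = 135506.
After k=1: 3.59083e+07.
Correction k=2: B_{4}/4! · (f^{(3)}(24) − f^{(3)}(9)) = −1/720 · (34560.0 − 4860.00) = -41.2500.
After k=2: 3.59082e+07.
Correction k=3: B_{6}/6! · (f^{(5)}(24) − f^{(5)}(9)) = 1/30240 · (120.000 − 120.000) = 0.00000.
After k=3: 3.59082e+07.
Correction k=4: B_{8}/8! · (f^{(7)}(24) − f^{(7)}(9)) = −1/1209600 · (0.00000 − 0.00000) = 0.00000.

S_4 ≈ 3.59082e+07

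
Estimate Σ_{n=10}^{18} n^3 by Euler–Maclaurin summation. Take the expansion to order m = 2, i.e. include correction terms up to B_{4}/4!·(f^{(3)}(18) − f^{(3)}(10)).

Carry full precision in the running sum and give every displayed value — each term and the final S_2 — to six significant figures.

Integral: ∫_10^18 x^3 dx = 23744.0.
½[f(10) + f(18)] = ½[1000.00 + 5832.00] = 3416.00.
So far: 27160.0.
k=1: B_{2}/(2)! × [f^{(1)}(18) − f^{(1)}(10)] = 1/12 × (972.000 − 300.000) = 56.0000.
After k=1: 27216.0.
k=2: B_{4}/(4)! × [f^{(3)}(18) − f^{(3)}(10)] = −1/720 × (6.00000 − 6.00000) = 0.00000.

S_2 ≈ 27216.0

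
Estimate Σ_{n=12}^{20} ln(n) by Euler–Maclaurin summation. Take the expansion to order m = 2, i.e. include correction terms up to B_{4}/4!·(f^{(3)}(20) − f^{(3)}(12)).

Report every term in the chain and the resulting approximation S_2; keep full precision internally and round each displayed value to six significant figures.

Integral: ∫_12^20 ln(x) dx = 22.0958.
½[f(12) + f(20)] = ½[2.48491 + 2.99573] = 2.74032.
Running total after boundary: 24.8361.
Correction k=1: B_{2}/2! · (f^{(1)}(20) − f^{(1)}(12)) = 1/12 · (0.0500000 − 0.0833333) = -0.00277778.
After k=1: 24.8333.
Correction k=2: B_{4}/4! · (f^{(3)}(20) − f^{(3)}(12)) = −1/720 · (0.000250000 − 0.00115741) = 1.26029e-06.

S_2 ≈ 24.8333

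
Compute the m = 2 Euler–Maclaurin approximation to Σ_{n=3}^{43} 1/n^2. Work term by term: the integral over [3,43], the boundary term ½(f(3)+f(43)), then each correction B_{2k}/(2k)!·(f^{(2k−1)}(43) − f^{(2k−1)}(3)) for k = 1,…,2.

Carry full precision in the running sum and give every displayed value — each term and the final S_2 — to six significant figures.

∫_3^43 1/x^2 dx evaluates to 0.310078.
Endpoint term: (f(3) + f(43))/2 = (0.111111 + 0.000540833)/2 = 0.0558260.
Integral + boundary = 0.365903.
Correction k=1: B_{2}/2! · (f^{(1)}(43) − f^{(1)}(3)) = 1/12 · (-2.51550e-05 − (-0.0740741)) = 0.00617074.
Running total after k=1: 0.372074.
Correction k=2: B_{4}/4! · (f^{(3)}(43) − f^{(3)}(3)) = −1/720 · (-1.63256e-07 − (-0.0987654)) = -0.000137174.

S_2 ≈ 0.371937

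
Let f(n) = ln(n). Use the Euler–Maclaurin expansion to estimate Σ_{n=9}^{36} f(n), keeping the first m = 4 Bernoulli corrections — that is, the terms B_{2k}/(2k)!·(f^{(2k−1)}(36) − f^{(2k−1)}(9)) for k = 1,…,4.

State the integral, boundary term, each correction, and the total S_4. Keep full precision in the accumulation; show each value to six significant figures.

S_4 ≈ 85.1151

∫_9^36 ln(x) dx evaluates to 82.2317.
Endpoint term: (f(9) + f(36))/2 = (2.19722 + 3.58352)/2 = 2.89037.
Running total after boundary: 85.1220.
Order-1 term: 1/12 · (0.0277778 − 0.111111) = -0.00694444.
Running total after k=1: 85.1151.
Order-2 term: −1/720 · (4.28669e-05 − 0.00274348) = 3.75086e-06.
Running total after k=2: 85.1151.
Order-3 term: 1/30240 · (3.96916e-07 − 0.000406442) = -1.34274e-08.
Running total after k=3: 85.1151.
Order-4 term: −1/1209600 · (9.18787e-09 − 0.000150534) = 1.24442e-10.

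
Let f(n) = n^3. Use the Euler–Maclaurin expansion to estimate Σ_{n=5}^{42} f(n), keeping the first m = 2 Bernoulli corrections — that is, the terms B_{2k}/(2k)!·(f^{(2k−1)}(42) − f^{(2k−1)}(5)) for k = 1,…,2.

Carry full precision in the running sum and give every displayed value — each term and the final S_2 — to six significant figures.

S_2 ≈ 815309

Integral: ∫_5^42 x^3 dx = 777768.
Boundary: ½(f(5) + f(42)) = ½(125.000 + 74088.0) = 37106.5.
So far: 814874.
Order-1 term: 1/12 · (5292.00 − 75.0000) = 434.750.
Partial sum through k=1: 815309.
Order-2 term: −1/720 · (6.00000 − 6.00000) = 0.00000.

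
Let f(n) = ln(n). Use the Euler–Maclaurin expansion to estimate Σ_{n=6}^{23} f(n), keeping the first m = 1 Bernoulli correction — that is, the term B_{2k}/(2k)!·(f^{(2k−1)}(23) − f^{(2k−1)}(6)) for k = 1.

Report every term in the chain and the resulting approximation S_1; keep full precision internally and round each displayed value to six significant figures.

S_1 ≈ 46.8192

Integral: ∫_6^23 ln(x) dx = 44.3658.
Endpoint term: (f(6) + f(23))/2 = (1.79176 + 3.13549)/2 = 2.46363.
So far: 46.8294.
Correction k=1: B_{2}/2! · (f^{(1)}(23) − f^{(1)}(6)) = 1/12 · (0.0434783 − 0.166667) = -0.0102657.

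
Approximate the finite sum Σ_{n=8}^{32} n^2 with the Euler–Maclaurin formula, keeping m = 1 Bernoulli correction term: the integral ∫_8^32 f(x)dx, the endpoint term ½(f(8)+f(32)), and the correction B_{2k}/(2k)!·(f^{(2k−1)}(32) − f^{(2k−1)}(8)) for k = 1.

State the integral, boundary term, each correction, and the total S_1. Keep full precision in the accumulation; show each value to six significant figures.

S_1 ≈ 11300.0

The integral term ∫_8^32 x^2 dx = 10752.0.
Endpoint term: (f(8) + f(32))/2 = (64.0000 + 1024.00)/2 = 544.000.
Running total after boundary: 11296.0.
Order-1 term: 1/12 · (64.0000 − 16.0000) = 4.00000.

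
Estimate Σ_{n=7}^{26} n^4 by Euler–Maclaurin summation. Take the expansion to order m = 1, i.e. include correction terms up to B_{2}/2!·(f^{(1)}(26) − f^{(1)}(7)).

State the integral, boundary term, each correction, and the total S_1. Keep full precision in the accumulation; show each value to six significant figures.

S_1 ≈ 2.60835e+06

Integral: ∫_7^26 x^4 dx = 2.37291e+06.
Endpoint term: (f(7) + f(26))/2 = (2401.00 + 456976)/2 = 229688.
Running total after boundary: 2.60260e+06.
Order-1 term: 1/12 · (70304.0 − 1372.00) = 5744.33.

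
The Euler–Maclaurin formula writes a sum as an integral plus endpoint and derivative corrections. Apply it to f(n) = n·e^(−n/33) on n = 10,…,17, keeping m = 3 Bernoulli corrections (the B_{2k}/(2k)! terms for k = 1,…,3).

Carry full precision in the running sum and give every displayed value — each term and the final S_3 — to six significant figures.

Integral: ∫_10^17 x·e^(−x/33) dx = 62.3137.
Endpoint term: (f(10) + f(17))/2 = (7.38577 + 10.1560)/2 = 8.77087.
So far: 71.0846.
Correction k=1: B_{2}/2! · (f^{(1)}(17) − f^{(1)}(10)) = 1/12 · (0.289653 − 0.514766) = -0.0187594.
After k=1: 71.0659.
Correction k=2: B_{4}/4! · (f^{(3)}(17) − f^{(3)}(10)) = −1/720 · (0.00136315 − 0.00182913) = 6.47186e-07.
After k=2: 71.0659.
Correction k=3: B_{6}/6! · (f^{(5)}(17) − f^{(5)}(10)) = 1/30240 · (2.25925e-06 − 2.92521e-06) = -2.20226e-11.

S_3 ≈ 71.0659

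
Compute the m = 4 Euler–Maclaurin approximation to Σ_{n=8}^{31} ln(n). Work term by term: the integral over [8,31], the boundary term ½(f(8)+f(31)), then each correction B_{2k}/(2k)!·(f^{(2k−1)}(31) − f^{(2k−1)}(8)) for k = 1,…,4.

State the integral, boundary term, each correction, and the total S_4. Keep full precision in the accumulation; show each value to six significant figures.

Integral: ∫_8^31 ln(x) dx = 66.8181.
Endpoint term: (f(8) + f(31))/2 = (2.07944 + 3.43399)/2 = 2.75671.
Running total after boundary: 69.5748.
Order-1 term: 1/12 · (0.0322581 − 0.125000) = -0.00772849.
Partial sum through k=1: 69.5671.
Order-2 term: −1/720 · (6.71344e-05 − 0.00390625) = 5.33211e-06.
Partial sum through k=2: 69.5671.
Order-3 term: 1/30240 · (8.38306e-07 − 0.000732422) = -2.41926e-08.
Partial sum through k=3: 69.5671.
Order-4 term: −1/1209600 · (2.61698e-08 − 0.000343323) = 2.83810e-10.

S_4 ≈ 69.5671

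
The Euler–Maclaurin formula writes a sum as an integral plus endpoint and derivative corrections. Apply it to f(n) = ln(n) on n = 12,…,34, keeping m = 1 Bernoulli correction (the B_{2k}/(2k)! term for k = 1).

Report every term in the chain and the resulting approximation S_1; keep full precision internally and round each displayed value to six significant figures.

S_1 ≈ 71.0785

The integral term ∫_12^34 ln(x) dx = 68.0774.
Endpoint term: (f(12) + f(34))/2 = (2.48491 + 3.52636)/2 = 3.00563.
So far: 71.0830.
Order-1 term: 1/12 · (0.0294118 − 0.0833333) = -0.00449346.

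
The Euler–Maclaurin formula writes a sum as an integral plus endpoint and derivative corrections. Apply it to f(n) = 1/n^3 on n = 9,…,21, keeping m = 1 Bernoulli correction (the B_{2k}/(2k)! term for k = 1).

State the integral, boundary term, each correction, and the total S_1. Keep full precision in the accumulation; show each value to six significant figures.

S_1 ≈ 0.00581573

Integral: ∫_9^21 1/x^3 dx = 0.00503905.
Endpoint term: (f(9) + f(21))/2 = (0.00137174 + 0.000107980)/2 = 0.000739861.
So far: 0.00577891.
Correction k=1: B_{2}/2! · (f^{(1)}(21) − f^{(1)}(9)) = 1/12 · (-1.54257e-05 − (-0.000457247)) = 3.68185e-05.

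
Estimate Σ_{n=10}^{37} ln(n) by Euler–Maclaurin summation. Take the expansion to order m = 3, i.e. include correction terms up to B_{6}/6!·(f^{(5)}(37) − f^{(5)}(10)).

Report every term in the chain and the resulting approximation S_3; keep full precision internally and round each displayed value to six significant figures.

S_3 ≈ 86.5288

The integral term ∫_10^37 ln(x) dx = 83.5781.
Endpoint term: (f(10) + f(37))/2 = (2.30259 + 3.61092)/2 = 2.95675.
Running total after boundary: 86.5349.
k=1: B_{2}/(2)! × [f^{(1)}(37) − f^{(1)}(10)] = 1/12 × (0.0270270 − 0.100000) = -0.00608108.
Running total after k=1: 86.5288.
k=2: B_{4}/(4)! × [f^{(3)}(37) − f^{(3)}(10)] = −1/720 × (3.94843e-05 − 0.00200000) = 2.72294e-06.
Running total after k=2: 86.5288.
k=3: B_{6}/(6)! × [f^{(5)}(37) − f^{(5)}(10)] = 1/30240 × (3.46101e-07 − 0.000240000) = -7.92506e-09.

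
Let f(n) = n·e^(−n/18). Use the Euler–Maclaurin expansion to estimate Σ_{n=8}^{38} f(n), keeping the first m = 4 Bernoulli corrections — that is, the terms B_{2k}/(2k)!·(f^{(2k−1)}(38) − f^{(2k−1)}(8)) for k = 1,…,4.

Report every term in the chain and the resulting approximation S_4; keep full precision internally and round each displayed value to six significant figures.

Integral: ∫_8^38 x·e^(−x/18) dx = 178.000.
Boundary: ½(f(8) + f(38)) = ½(5.12944 + 4.60193) = 4.86568.
Running total after boundary: 182.866.
Order-1 term: 1/12 · (-0.134559 − 0.356211) = -0.0408975.
Partial sum through k=1: 182.825.
Order-2 term: −1/720 · (0.000332245 − 0.00505732) = 6.56261e-06.
Partial sum through k=2: 182.825.
Order-3 term: 1/30240 · (3.33271e-06 − 2.78248e-05) = -8.09923e-10.
Partial sum through k=3: 182.825.
Order-4 term: −1/1209600 · (1.74073e-08 − 1.23582e-07) = 8.77766e-14.

S_4 ≈ 182.825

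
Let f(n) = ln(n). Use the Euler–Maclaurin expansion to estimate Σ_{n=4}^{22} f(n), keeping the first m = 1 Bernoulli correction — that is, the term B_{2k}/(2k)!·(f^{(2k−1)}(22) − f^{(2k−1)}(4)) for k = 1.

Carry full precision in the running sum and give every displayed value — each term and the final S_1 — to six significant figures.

S_1 ≈ 46.6794

Integral: ∫_4^22 ln(x) dx = 44.4578.
½[f(4) + f(22)] = ½[1.38629 + 3.09104] = 2.23867.
So far: 46.6964.
Correction k=1: B_{2}/2! · (f^{(1)}(22) − f^{(1)}(4)) = 1/12 · (0.0454545 − 0.250000) = -0.0170455.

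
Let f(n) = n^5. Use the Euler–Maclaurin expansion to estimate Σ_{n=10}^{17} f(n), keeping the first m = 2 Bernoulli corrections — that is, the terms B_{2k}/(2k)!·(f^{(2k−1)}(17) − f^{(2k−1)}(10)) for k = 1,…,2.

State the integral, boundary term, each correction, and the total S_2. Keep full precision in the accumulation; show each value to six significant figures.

S_2 ≈ 4.64681e+06

∫_10^17 x^5 dx evaluates to 3.85626e+06.
½[f(10) + f(17)] = ½[100000 + 1.41986e+06] = 759928.
Integral + boundary = 4.61619e+06.
Correction k=1: B_{2}/2! · (f^{(1)}(17) − f^{(1)}(10)) = 1/12 · (417605 − 50000.0) = 30633.8.
Running total after k=1: 4.64682e+06.
Correction k=2: B_{4}/4! · (f^{(3)}(17) − f^{(3)}(10)) = −1/720 · (17340.0 − 6000.00) = -15.7500.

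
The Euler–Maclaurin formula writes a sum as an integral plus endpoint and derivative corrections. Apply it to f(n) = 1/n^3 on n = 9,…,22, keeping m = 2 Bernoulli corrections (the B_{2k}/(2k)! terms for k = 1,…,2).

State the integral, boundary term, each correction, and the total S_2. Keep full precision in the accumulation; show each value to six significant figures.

∫_9^22 1/x^3 dx evaluates to 0.00513978.
Endpoint term: (f(9) + f(22))/2 = (0.00137174 + 9.39144e-05)/2 = 0.000732828.
Running total after boundary: 0.00587261.
k=1: B_{2}/(2)! × [f^{(1)}(22) − f^{(1)}(9)] = 1/12 × (-1.28065e-05 − (-0.000457247)) = 3.70367e-05.
After k=1: 0.00590965.
k=2: B_{4}/(4)! × [f^{(3)}(22) − f^{(3)}(9)] = −1/720 × (-5.29194e-07 − (-0.000112901)) = -1.56071e-07.

S_2 ≈ 0.00590949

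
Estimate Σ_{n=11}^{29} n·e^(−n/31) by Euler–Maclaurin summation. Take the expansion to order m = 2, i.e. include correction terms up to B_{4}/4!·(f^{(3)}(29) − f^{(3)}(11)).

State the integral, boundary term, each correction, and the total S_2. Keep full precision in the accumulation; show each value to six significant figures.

∫_11^29 x·e^(−x/31) dx evaluates to 183.219.
Endpoint term: (f(11) + f(29))/2 = (7.71415 + 11.3795)/2 = 9.54682.
Integral + boundary = 192.765.
Correction k=1: B_{2}/2! · (f^{(1)}(29) − f^{(1)}(11)) = 1/12 · (0.0253159 − 0.452443) = -0.0355939.
After k=1: 192.730.
Correction k=2: B_{4}/4! · (f^{(3)}(29) − f^{(3)}(11)) = −1/720 · (0.000842984 − 0.00193030) = 1.51016e-06.

S_2 ≈ 192.730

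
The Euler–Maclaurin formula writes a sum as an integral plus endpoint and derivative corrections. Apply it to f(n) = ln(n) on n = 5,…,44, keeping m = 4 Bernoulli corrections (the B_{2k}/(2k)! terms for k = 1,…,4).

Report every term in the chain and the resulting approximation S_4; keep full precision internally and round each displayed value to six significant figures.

∫_5^44 ln(x) dx evaluates to 119.457.
½[f(5) + f(44)] = ½[1.60944 + 3.78419] = 2.69681.
So far: 122.154.
k=1: B_{2}/(2)! × [f^{(1)}(44) − f^{(1)}(5)] = 1/12 × (0.0227273 − 0.200000) = -0.0147727.
After k=1: 122.139.
k=2: B_{4}/(4)! × [f^{(3)}(44) − f^{(3)}(5)] = −1/720 × (2.34786e-05 − 0.0160000) = 2.21896e-05.
After k=2: 122.139.
k=3: B_{6}/(6)! × [f^{(5)}(44) − f^{(5)}(5)] = 1/30240 × (1.45528e-07 − 0.00768000) = -2.53963e-07.
After k=3: 122.139.
k=4: B_{8}/(8)! × [f^{(7)}(44) − f^{(7)}(5)] = −1/1209600 × (2.25509e-09 − 0.00921600) = 7.61905e-09.

S_4 ≈ 122.139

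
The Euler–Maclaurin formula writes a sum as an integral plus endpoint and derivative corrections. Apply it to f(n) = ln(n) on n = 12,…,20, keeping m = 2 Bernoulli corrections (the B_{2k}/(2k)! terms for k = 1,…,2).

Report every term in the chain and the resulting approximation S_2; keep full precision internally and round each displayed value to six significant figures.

Integral: ∫_12^20 ln(x) dx = 22.0958.
Boundary: ½(f(12) + f(20)) = ½(2.48491 + 2.99573) = 2.74032.
Integral + boundary = 24.8361.
Correction k=1: B_{2}/2! · (f^{(1)}(20) − f^{(1)}(12)) = 1/12 · (0.0500000 − 0.0833333) = -0.00277778.
Running total after k=1: 24.8333.
Correction k=2: B_{4}/4! · (f^{(3)}(20) − f^{(3)}(12)) = −1/720 · (0.000250000 − 0.00115741) = 1.26029e-06.

S_2 ≈ 24.8333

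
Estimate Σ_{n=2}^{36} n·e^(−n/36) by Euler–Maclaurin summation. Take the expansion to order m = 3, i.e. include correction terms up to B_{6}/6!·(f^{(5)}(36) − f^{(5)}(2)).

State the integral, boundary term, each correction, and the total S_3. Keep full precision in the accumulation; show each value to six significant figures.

S_3 ≈ 348.022

∫_2^36 x·e^(−x/36) dx evaluates to 340.529.
Boundary: ½(f(2) + f(36)) = ½(1.89192 + 13.2437) = 7.56779.
So far: 348.097.
k=1: B_{2}/(2)! × [f^{(1)}(36) − f^{(1)}(2)] = 1/12 × (0.00000 − 0.893406) = -0.0744505.
Running total after k=1: 348.022.
k=2: B_{4}/(4)! × [f^{(3)}(36) − f^{(3)}(2)] = −1/720 × (0.000567715 − 0.00214917) = 2.19647e-06.
Running total after k=2: 348.022.
k=3: B_{6}/(6)! × [f^{(5)}(36) − f^{(5)}(2)] = 1/30240 × (8.76104e-07 − 2.78471e-06) = -6.31153e-11.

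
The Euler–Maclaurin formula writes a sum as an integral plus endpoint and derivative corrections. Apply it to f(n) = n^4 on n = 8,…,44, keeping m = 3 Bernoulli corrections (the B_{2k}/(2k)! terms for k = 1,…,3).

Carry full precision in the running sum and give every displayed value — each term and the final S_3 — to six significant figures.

Integral: ∫_8^44 x^4 dx = 3.29767e+07.
Endpoint term: (f(8) + f(44))/2 = (4096.00 + 3.74810e+06)/2 = 1.87610e+06.
So far: 3.48528e+07.
Correction k=1: B_{2}/2! · (f^{(1)}(44) − f^{(1)}(8)) = 1/12 · (340736 − 2048.00) = 28224.0.
Running total after k=1: 3.48810e+07.
Correction k=2: B_{4}/4! · (f^{(3)}(44) − f^{(3)}(8)) = −1/720 · (1056.00 − 192.000) = -1.20000.
Running total after k=2: 3.48810e+07.
Correction k=3: B_{6}/6! · (f^{(5)}(44) − f^{(5)}(8)) = 1/30240 · (0.00000 − 0.00000) = 0.00000.

S_3 ≈ 3.48810e+07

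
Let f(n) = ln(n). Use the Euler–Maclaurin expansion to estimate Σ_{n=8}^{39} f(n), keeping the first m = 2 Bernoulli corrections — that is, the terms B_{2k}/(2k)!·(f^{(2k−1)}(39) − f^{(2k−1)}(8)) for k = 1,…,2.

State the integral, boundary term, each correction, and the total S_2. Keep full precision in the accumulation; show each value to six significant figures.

Integral: ∫_8^39 ln(x) dx = 95.2434.
Endpoint term: (f(8) + f(39))/2 = (2.07944 + 3.66356)/2 = 2.87150.
Integral + boundary = 98.1149.
k=1: B_{2}/(2)! × [f^{(1)}(39) − f^{(1)}(8)] = 1/12 × (0.0256410 − 0.125000) = -0.00827991.
Partial sum through k=1: 98.1066.
k=2: B_{4}/(4)! × [f^{(3)}(39) − f^{(3)}(8)] = −1/720 × (3.37160e-05 − 0.00390625) = 5.37852e-06.

S_2 ≈ 98.1066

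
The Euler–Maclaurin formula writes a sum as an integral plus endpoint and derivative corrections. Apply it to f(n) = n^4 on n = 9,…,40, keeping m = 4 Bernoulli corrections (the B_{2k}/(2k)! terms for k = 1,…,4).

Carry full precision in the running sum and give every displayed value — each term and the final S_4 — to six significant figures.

The integral term ∫_9^40 x^4 dx = 2.04682e+07.
Endpoint term: (f(9) + f(40))/2 = (6561.00 + 2.56000e+06)/2 = 1.28328e+06.
Integral + boundary = 2.17515e+07.
Order-1 term: 1/12 · (256000 − 2916.00) = 21090.3.
Partial sum through k=1: 2.17726e+07.
Order-2 term: −1/720 · (960.000 − 216.000) = -1.03333.
Partial sum through k=2: 2.17726e+07.
Order-3 term: 1/30240 · (0.00000 − 0.00000) = 0.00000.
Partial sum through k=3: 2.17726e+07.
Order-4 term: −1/1209600 · (0.00000 − 0.00000) = 0.00000.

S_4 ≈ 2.17726e+07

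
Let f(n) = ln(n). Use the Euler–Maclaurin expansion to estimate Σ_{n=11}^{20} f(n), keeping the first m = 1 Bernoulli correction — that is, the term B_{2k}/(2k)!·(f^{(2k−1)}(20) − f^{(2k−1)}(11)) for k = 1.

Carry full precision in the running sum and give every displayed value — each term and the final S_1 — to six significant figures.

S_1 ≈ 27.2312

∫_11^20 ln(x) dx evaluates to 24.5378.
½[f(11) + f(20)] = ½[2.39790 + 2.99573] = 2.69681.
Integral + boundary = 27.2346.
k=1: B_{2}/(2)! × [f^{(1)}(20) − f^{(1)}(11)] = 1/12 × (0.0500000 − 0.0909091) = -0.00340909.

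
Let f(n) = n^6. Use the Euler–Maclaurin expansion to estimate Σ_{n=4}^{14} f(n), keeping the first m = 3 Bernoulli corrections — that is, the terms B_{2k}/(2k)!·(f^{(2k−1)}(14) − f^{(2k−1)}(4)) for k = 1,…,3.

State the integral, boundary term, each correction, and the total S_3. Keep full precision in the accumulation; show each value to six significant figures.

S_3 ≈ 1.90915e+07

Integral: ∫_4^14 x^6 dx = 1.50567e+07.
Endpoint term: (f(4) + f(14))/2 = (4096.00 + 7.52954e+06)/2 = 3.76682e+06.
Integral + boundary = 1.88235e+07.
k=1: B_{2}/(2)! × [f^{(1)}(14) − f^{(1)}(4)] = 1/12 × (3.22694e+06 − 6144.00) = 268400.
Running total after k=1: 1.90919e+07.
k=2: B_{4}/(4)! × [f^{(3)}(14) − f^{(3)}(4)] = −1/720 × (329280 − 7680.00) = -446.667.
Running total after k=2: 1.90915e+07.
k=3: B_{6}/(6)! × [f^{(5)}(14) − f^{(5)}(4)] = 1/30240 × (10080.0 − 2880.00) = 0.238095.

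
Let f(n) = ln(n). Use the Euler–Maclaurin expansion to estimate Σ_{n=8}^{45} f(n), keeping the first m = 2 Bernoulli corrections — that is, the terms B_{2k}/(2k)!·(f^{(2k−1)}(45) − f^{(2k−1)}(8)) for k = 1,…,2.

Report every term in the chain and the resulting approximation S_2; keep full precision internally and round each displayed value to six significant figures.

S_2 ≈ 120.599

The integral term ∫_8^45 ln(x) dx = 117.664.
Boundary: ½(f(8) + f(45)) = ½(2.07944 + 3.80666) = 2.94305.
So far: 120.607.
Correction k=1: B_{2}/2! · (f^{(1)}(45) − f^{(1)}(8)) = 1/12 · (0.0222222 − 0.125000) = -0.00856481.
Running total after k=1: 120.599.
Correction k=2: B_{4}/4! · (f^{(3)}(45) − f^{(3)}(8)) = −1/720 · (2.19479e-05 − 0.00390625) = 5.39486e-06.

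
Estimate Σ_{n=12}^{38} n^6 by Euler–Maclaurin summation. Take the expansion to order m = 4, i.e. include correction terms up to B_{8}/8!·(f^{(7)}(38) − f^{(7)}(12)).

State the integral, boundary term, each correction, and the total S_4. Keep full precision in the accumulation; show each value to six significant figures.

The integral term ∫_12^38 x^6 dx = 1.63400e+10.
½[f(12) + f(38)] = ½[2.98598e+06 + 3.01094e+09] = 1.50696e+09.
Integral + boundary = 1.78469e+10.
Order-1 term: 1/12 · (4.75411e+08 − 1.49299e+06) = 3.94932e+07.
Running total after k=1: 1.78864e+10.
Order-2 term: −1/720 · (6.58464e+06 − 207360) = -8857.33.
Running total after k=2: 1.78864e+10.
Order-3 term: 1/30240 · (27360.0 − 8640.00) = 0.619048.
Running total after k=3: 1.78864e+10.
Order-4 term: −1/1209600 · (0.00000 − 0.00000) = 0.00000.

S_4 ≈ 1.78864e+10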